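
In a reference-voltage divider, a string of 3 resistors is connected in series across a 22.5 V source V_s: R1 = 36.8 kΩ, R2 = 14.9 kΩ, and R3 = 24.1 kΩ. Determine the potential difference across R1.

Total series resistance ΣR = 36.8 + 14.9 + 24.1 = 75.80 kΩ.
Voltage divider: V = V_s · (36.80 / 75.80) = 22.5 × 0.4855 = 10.92 V.

V ≈ 10.9 V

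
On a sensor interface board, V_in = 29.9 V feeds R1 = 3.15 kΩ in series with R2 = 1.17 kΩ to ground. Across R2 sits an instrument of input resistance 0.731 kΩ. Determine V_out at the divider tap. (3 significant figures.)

The load sits in parallel with R2, giving an effective lower resistance R2' = R2·R_L/(R2+R_L) = 0.4499 kΩ.
Then V_out = V_in · R2'/(R1 + R2') = 29.9 × 0.4499/3.600 = 3.737 V.

V_out ≈ 3.74 V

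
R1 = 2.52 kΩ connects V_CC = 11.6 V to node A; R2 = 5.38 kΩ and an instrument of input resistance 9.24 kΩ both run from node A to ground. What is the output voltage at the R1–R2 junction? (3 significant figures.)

R2 ‖ R_L = (5.38 × 9.24)/(5.38 + 9.24) = 3.400 kΩ.
Then V_out = V_CC · R2'/(R1 + R2') = 11.6 × 3.400/5.920 = 6.662 V.
(Unloaded it would be 7.90 V; the load pulls it down.)

V_out ≈ 6.66 V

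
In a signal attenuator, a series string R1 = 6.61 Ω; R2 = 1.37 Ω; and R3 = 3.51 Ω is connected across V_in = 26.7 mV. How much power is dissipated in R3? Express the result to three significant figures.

The common current is I = 26.7/11.49 = 2.324 mA.
P(R3) = I²·R3 = (2.324)² × 3.51 = 18.95 µW.

P ≈ 19.0 µW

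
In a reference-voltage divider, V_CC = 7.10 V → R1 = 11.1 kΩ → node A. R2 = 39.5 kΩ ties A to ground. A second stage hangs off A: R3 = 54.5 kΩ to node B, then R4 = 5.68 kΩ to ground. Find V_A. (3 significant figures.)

Node A sees R2 in parallel with the series input of stage 2, R3 + R4 = 60.18 kΩ.
Effective lower resistance at A: R2 ‖ 60.18 = 23.85 kΩ.
V_A = 7.10 × 23.85/(11.1 + 23.85) = 4.845 V.

V_A ≈ 4.84 V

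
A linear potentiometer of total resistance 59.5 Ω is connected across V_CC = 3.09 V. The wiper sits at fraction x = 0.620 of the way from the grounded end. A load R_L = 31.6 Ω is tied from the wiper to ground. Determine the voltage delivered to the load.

V_out ≈ 1.33 V

Split the track: R_lower = x·R_p = 36.89 Ω, R_upper = (1−x)·R_p = 22.61 Ω.
R_L loads the lower segment: effective lower R = 17.02 Ω.
V_out = 3.09 × 17.02/(22.61 + 17.02) = 1.327 V.
(Unloaded: V_out = x·V_CC = 1.92 V.)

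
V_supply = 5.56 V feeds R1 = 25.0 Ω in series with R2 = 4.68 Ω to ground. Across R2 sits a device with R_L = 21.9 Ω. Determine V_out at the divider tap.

V_out ≈ 0.743 V

The load sits in parallel with R2, giving an effective lower resistance R2' = R2·R_L/(R2+R_L) = 3.856 Ω.
Now apply the divider: V_out = 5.56 × 0.1336 = 0.7430 V.
(Unloaded it would be 0.877 V; the load pulls it down.)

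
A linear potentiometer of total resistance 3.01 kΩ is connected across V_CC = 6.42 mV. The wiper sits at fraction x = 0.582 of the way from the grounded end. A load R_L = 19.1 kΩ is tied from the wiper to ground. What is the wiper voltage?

Lower segment x·R_p = 1.752 kΩ; upper segment (1−x)·R_p = 1.258 kΩ.
R_L loads the lower segment: effective lower R = 1.605 kΩ.
Loaded-divider output: V_out = 6.42 × 0.5605 = 3.598 mV.
(Unloaded: V_out = x·V_CC = 3.74 mV.)

V_out ≈ 3.60 mV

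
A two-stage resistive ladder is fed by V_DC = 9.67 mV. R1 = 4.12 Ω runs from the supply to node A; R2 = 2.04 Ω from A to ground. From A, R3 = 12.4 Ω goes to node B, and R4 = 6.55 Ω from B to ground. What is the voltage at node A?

V_A ≈ 2.99 mV

The second stage (R3 + R4 = 18.95 Ω) loads node A in parallel with R2.
R2 ‖ (R3+R4) = 1.842 Ω.
So V_A = 9.67 × 0.3089 = 2.987 mV.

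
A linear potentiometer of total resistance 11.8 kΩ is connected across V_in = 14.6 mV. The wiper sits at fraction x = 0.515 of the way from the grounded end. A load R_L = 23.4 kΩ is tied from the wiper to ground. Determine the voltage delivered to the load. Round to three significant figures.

V_out ≈ 6.68 mV

The pot divides into 5.723 kΩ above the wiper and 6.077 kΩ below.
Lower segment in parallel with the load: 6.077 ‖ 23.4 = 4.824 kΩ.
V_out = 14.6 × 4.824/(5.723 + 4.824) = 6.678 mV.
(Unloaded: V_out = x·V_in = 7.52 mV.)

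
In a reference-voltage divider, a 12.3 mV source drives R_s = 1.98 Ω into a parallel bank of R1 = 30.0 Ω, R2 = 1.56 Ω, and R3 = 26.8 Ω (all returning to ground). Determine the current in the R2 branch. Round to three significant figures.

I ≈ 3.27 mA

Parallel bank: R_p = 1/(1/30.0 + 1/1.56 + 1/26.8) = 1.405 Ω.
V_A = 12.3 × 1.405/3.385 = 5.106 mV.
I(R2) = V_A / R2 = 5.106/1.56 = 3.273 mA.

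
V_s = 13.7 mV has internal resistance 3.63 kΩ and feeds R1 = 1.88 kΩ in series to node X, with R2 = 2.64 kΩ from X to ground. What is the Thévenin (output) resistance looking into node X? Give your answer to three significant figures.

R_th ≈ 1.78 kΩ

R1' = 3.63 + 1.88 = 5.510 kΩ (source resistance + R1).
Looking into X with the source shorted: R_th = R1'·R2/(R1'+R2) = 5.510 × 2.64/8.150 = 1.785 kΩ.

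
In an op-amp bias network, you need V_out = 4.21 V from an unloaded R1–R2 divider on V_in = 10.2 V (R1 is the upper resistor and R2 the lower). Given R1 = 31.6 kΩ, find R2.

V_out/V_in = R2/(R1+R2) = 0.4127.
Rearranging, R2 = R1·k/(1−k) = 31.6 × 0.7028 = 22.21 kΩ.

R2 ≈ 22.2 kΩ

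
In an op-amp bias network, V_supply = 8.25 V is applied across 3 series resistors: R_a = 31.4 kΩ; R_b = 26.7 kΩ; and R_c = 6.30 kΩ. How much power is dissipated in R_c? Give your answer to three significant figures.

P ≈ 0.103 mW

ΣR = 64.40 kΩ → I = 8.25/64.40 = 0.1281 mA.
P(R_c) = I²·R_c = (0.1281)² × 6.30 = 0.1034 mW.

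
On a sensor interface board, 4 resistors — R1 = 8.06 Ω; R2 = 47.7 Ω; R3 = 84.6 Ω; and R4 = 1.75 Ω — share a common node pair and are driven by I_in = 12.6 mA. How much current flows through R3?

I ≈ 0.205 mA

Conductances: ΣG = 1/8.06 + 1/47.7 + 1/84.6 + 1/1.75 = 0.7283 (1/Ω).
R3 takes the fraction G_k/ΣG = 0.01182/0.7283 = 0.01623, so I = 12.6 × 0.01623 = 0.2045 mA.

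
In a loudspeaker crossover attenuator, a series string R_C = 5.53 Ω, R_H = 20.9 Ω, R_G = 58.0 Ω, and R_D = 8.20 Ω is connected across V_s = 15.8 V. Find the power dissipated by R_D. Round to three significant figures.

P ≈ 0.239 W

ΣR = 92.63 Ω → I = 15.8/92.63 = 0.1706 A.
P(R_D) = I²·R_D = (0.1706)² × 8.20 = 0.2386 W.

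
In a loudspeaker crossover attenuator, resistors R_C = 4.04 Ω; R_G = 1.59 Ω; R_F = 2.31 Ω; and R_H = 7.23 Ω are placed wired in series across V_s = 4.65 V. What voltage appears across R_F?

V ≈ 0.708 V

ΣR = 4.04 + 1.59 + 2.31 + 7.23 = 15.17 Ω.
By the voltage-divider rule, V = 4.65 × 2.310/15.17 = 0.7081 V.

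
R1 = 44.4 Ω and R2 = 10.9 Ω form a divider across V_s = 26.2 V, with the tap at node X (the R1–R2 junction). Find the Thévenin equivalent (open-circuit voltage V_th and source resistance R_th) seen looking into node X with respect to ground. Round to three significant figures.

V_th ≈ 5.16 V, R_th ≈ 8.75 Ω

With X open, the divider is unloaded: V_th = 26.2 × 10.9/55.30 = 5.164 V.
Looking into X with the source shorted: R_th = R1·R2/(R1+R2) = 44.40 × 10.9/55.30 = 8.752 Ω.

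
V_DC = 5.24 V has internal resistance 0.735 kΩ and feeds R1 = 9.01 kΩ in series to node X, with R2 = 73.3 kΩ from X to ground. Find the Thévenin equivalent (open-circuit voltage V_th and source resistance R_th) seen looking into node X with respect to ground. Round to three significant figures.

R1' = 0.735 + 9.01 = 9.745 kΩ (source resistance + R1).
With X open, the divider is unloaded: V_th = 5.24 × 73.3/83.05 = 4.625 V.
Zeroing V_DC shorts the top of R1' to ground, so R_th = R1' ‖ R2 = 8.601 kΩ.

V_th ≈ 4.63 V, R_th ≈ 8.60 kΩ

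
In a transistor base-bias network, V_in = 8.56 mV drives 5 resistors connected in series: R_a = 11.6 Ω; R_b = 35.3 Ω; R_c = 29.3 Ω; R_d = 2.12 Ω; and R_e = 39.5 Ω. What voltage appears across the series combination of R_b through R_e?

V ≈ 7.72 mV

ΣR = 11.6 + 35.3 + 29.3 + 2.12 + 39.5 = 117.8 Ω.
R_{R_b..R_e} = 35.3 + 29.3 + 2.12 + 39.5 = 106.2 Ω.
By the voltage-divider rule, V = 8.56 × 106.2/117.8 = 7.717 mV.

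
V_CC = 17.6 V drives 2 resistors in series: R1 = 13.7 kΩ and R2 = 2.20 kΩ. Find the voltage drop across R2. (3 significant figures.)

V ≈ 2.44 V

ΣR = 13.7 + 2.20 = 15.90 kΩ.
Voltage divider: V = V_CC · (2.200 / 15.90) = 17.6 × 0.1384 = 2.435 V.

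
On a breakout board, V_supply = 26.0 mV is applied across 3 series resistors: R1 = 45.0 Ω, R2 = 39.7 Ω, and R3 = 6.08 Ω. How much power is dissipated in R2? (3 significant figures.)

P ≈ 3.26 µW

The common current is I = 26.0/90.78 = 0.2864 mA.
P = I²R = 0.08203 × 39.7 = 3.257 µW.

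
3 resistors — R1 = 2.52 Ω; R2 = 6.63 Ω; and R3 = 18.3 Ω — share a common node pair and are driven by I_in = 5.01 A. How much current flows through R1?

I ≈ 3.30 A

Total conductance ΣG = 1/2.52 + 1/6.63 + 1/18.3 = 0.6023 (units of 1/Ω).
By the current-divider rule, I = I_in · G_k/ΣG = 5.01 × 0.6589 = 3.301 A.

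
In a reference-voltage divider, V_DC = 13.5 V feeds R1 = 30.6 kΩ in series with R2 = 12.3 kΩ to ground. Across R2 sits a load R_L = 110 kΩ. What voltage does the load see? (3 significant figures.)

First combine the lower leg with the load: R2 ‖ R_L = 11.06 kΩ.
Now apply the divider: V_out = 13.5 × 0.2655 = 3.585 V.

V_out ≈ 3.58 V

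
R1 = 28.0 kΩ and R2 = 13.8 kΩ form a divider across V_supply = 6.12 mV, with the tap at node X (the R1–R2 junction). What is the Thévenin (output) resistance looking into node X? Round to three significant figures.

Looking into X with the source shorted: R_th = R1·R2/(R1+R2) = 28.00 × 13.8/41.80 = 9.244 kΩ.

R_th ≈ 9.24 kΩ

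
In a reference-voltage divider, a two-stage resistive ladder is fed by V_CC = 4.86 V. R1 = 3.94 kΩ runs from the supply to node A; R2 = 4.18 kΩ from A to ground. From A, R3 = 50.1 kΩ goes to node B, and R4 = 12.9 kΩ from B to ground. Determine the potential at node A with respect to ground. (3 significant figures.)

V_A ≈ 2.42 V

Looking into the second stage from A: R3 + R4 = 63.00 kΩ appears in parallel with R2.
Effective lower resistance at A: R2 ‖ 63.00 = 3.920 kΩ.
So V_A = 4.86 × 0.4987 = 2.424 V.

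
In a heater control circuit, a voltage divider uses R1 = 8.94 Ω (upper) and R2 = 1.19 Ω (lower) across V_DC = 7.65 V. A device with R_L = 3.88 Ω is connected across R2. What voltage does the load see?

R2 ‖ R_L = (1.19 × 3.88)/(1.19 + 3.88) = 0.9107 Ω.
Then V_out = V_DC · R2'/(R1 + R2') = 7.65 × 0.9107/9.851 = 0.7072 V.

V_out ≈ 0.707 V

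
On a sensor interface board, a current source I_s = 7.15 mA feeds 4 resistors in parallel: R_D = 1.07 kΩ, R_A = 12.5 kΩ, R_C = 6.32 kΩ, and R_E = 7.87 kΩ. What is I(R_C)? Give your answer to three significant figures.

I ≈ 0.870 mA

Total conductance ΣG = 1/1.07 + 1/12.5 + 1/6.32 + 1/7.87 = 1.300 (units of 1/kΩ).
By the current-divider rule, I = I_s · G_k/ΣG = 7.15 × 0.1217 = 0.8703 mA.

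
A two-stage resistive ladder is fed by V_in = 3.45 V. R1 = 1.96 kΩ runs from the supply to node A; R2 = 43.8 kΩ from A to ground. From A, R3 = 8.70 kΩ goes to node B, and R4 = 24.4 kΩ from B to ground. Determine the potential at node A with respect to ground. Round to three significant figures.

V_A ≈ 3.13 V

Looking into the second stage from A: R3 + R4 = 33.10 kΩ appears in parallel with R2.
R2 ‖ (R3+R4) = 18.85 kΩ.
So V_A = 3.45 × 0.9058 = 3.125 V.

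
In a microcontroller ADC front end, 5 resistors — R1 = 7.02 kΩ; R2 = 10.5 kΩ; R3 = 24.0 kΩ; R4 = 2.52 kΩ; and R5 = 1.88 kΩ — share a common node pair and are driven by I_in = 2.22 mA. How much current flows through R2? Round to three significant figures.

I ≈ 0.175 mA

Total conductance ΣG = 1/7.02 + 1/10.5 + 1/24.0 + 1/2.52 + 1/1.88 = 1.208 (units of 1/kΩ).
By the current-divider rule, I = I_in · G_k/ΣG = 2.22 × 0.07883 = 0.1750 mA.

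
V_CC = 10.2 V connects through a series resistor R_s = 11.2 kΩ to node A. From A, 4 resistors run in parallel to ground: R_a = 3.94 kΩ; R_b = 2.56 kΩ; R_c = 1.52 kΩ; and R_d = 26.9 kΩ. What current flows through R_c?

Parallel bank: R_p = 1/(1/3.94 + 1/2.56 + 1/1.52 + 1/26.9) = 0.7465 kΩ.
V_A by voltage divider: V_A = 10.2 × 0.7465/(11.2 + 0.7465) = 0.6374 V.
Branch current I = V_A/R_c = 0.6374/1.52 = 0.4193 mA.

I ≈ 0.419 mA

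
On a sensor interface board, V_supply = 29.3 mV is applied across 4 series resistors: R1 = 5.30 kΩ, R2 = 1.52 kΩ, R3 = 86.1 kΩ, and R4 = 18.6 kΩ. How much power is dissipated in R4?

ΣR = 111.5 kΩ → I = 29.3/111.5 = 0.2627 µA.
V(R4) = I·R = 4.887 mV; P = V·I = 4.887 × 0.2627 = 1.284 nW.

P ≈ 1.28 nW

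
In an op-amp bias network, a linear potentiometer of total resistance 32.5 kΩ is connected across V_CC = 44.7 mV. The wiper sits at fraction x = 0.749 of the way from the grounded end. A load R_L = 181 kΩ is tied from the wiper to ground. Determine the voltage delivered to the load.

Split the track: R_lower = x·R_p = 24.34 kΩ, R_upper = (1−x)·R_p = 8.158 kΩ.
R_L loads the lower segment: effective lower R = 21.46 kΩ.
Then V_out = V_CC · 21.46/(8.158 + 21.46) = 32.39 mV.

V_out ≈ 32.4 mV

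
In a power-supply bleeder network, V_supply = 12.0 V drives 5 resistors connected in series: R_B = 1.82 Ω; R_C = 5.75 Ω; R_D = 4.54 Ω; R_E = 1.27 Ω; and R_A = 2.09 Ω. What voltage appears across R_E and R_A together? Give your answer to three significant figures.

Total series resistance ΣR = 1.82 + 5.75 + 4.54 + 1.27 + 2.09 = 15.47 Ω.
R_{R_E..R_A} = 1.27 + 2.09 = 3.360 Ω.
By the voltage-divider rule, V = 12.0 × 3.360/15.47 = 2.606 V.

V ≈ 2.61 V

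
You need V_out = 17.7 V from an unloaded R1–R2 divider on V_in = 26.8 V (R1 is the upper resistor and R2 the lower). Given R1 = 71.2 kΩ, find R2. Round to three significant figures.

V_out/V_in = R2/(R1+R2) = 0.6604.
Rearranging, R2 = R1·k/(1−k) = 71.2 × 1.945 = 138.5 kΩ.

R2 ≈ 138 kΩ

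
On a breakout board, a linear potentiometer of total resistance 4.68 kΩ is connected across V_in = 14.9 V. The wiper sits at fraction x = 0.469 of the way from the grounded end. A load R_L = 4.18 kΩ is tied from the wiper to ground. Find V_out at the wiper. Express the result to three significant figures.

V_out ≈ 5.46 V

Split the track: R_lower = x·R_p = 2.195 kΩ, R_upper = (1−x)·R_p = 2.485 kΩ.
R_L loads the lower segment: effective lower R = 1.439 kΩ.
V_out = 14.9 × 1.439/(2.485 + 1.439) = 5.464 V.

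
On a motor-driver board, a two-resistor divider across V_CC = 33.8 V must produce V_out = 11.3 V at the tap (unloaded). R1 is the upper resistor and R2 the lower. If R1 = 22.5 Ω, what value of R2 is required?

R2 ≈ 11.3 Ω

V_out/V_CC = R2/(R1+R2) = 0.3343.
R2 = R1 · 0.3343/(1 − 0.3343) = 11.30 Ω.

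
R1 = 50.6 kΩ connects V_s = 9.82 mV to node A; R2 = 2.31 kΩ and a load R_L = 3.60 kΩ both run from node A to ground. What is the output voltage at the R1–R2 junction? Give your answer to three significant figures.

V_out ≈ 0.266 mV

The load sits in parallel with R2, giving an effective lower resistance R2' = R2·R_L/(R2+R_L) = 1.407 kΩ.
Now apply the divider: V_out = 9.82 × 0.02706 = 0.2657 mV.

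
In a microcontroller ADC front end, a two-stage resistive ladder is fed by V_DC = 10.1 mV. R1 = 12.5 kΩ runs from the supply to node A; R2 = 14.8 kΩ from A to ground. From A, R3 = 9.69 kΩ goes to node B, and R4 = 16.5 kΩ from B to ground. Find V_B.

V_B ≈ 2.74 mV

Node A sees R2 in parallel with the series input of stage 2, R3 + R4 = 26.19 kΩ.
R2 ‖ (R3+R4) = 9.456 kΩ.
V_A = 10.1 × 9.456/(12.5 + 9.456) = 4.350 mV.
V_B = V_A × 0.6300 = 2.741 mV.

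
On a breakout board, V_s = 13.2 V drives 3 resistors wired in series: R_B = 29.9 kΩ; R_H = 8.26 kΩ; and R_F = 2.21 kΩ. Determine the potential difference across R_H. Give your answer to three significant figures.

ΣR = 29.9 + 8.26 + 2.21 = 40.37 kΩ.
V = V_s · R/ΣR = 13.2 × 0.2046 = 2.701 V.

V ≈ 2.70 V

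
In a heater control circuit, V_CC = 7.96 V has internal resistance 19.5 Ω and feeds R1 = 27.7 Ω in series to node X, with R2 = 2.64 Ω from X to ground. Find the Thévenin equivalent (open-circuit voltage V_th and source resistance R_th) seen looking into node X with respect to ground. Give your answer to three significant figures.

R1' = 19.5 + 27.7 = 47.20 Ω (source resistance + R1).
Open-circuit (no load on X): V_th = V_CC · R2/(R1' + R2) = 7.96 × 2.64/(47.20 + 2.64) = 0.4216 V.
Zeroing V_CC shorts the top of R1' to ground, so R_th = R1' ‖ R2 = 2.500 Ω.

V_th ≈ 0.422 V, R_th ≈ 2.50 Ω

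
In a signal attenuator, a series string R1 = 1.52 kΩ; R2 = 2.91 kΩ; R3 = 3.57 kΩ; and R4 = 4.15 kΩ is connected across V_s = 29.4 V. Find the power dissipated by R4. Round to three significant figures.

ΣR = 12.15 kΩ → I = 29.4/12.15 = 2.420 mA.
V(R4) = I·R = 10.04 V; P = V·I = 10.04 × 2.420 = 24.30 mW.

P ≈ 24.3 mW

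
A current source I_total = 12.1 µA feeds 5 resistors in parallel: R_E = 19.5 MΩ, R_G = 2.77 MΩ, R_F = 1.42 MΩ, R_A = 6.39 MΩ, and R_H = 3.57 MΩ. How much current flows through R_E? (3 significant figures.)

I ≈ 0.400 µA

Conductances: ΣG = 1/19.5 + 1/2.77 + 1/1.42 + 1/6.39 + 1/3.57 = 1.553 (1/MΩ).
Current divider: I(R_E) = I_total · G_k/ΣG = 12.1 × (0.05128/1.553) = 12.1 × 0.03302 = 0.3995 µA.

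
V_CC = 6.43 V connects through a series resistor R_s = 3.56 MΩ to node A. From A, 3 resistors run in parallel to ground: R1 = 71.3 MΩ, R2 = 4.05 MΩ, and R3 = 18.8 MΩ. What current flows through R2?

Parallel bank: R_p = 1/(1/71.3 + 1/4.05 + 1/18.8) = 3.183 MΩ.
Node voltage V_A = V_CC · R_p/(R_s + R_p) = 6.43 × 0.4721 = 3.035 V.
I(R2) = V_A / R2 = 3.035/4.05 = 0.7495 µA.

I ≈ 0.749 µA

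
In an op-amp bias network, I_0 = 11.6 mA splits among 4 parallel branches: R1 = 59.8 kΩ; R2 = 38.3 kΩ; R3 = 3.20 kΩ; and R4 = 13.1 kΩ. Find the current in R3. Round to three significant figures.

I ≈ 8.40 mA

ΣG = 1/59.8 + 1/38.3 + 1/3.20 + 1/13.1 = 0.4317.
Current divider: I(R3) = I_0 · G_k/ΣG = 11.6 × (0.3125/0.4317) = 11.6 × 0.7239 = 8.398 mA.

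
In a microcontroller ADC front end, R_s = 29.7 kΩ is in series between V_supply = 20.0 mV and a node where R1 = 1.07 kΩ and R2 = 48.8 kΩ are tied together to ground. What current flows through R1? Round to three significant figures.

I ≈ 0.637 µA

Parallel bank: R_p = 1/(1/1.07 + 1/48.8) = 1.047 kΩ.
Node voltage V_A = V_supply · R_p/(R_s + R_p) = 20.0 × 0.03405 = 0.6811 mV.
Branch current I = V_A/R1 = 0.6811/1.07 = 0.6365 µA.
(Check via current divider: I_total = 0.6505 µA; share G_k/ΣG = 0.9785 → same result.)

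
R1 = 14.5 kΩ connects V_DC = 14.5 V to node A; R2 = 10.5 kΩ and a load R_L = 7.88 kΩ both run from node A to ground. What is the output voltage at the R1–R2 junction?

V_out ≈ 3.44 V

R2 ‖ R_L = (10.5 × 7.88)/(10.5 + 7.88) = 4.502 kΩ.
Then V_out = V_DC · R2'/(R1 + R2') = 14.5 × 4.502/19.00 = 3.435 V.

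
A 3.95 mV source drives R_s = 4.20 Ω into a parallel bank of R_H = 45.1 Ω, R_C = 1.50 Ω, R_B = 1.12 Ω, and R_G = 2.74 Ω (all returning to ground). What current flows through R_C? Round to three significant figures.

I ≈ 0.287 mA

Parallel bank: R_p = 1/(1/45.1 + 1/1.50 + 1/1.12 + 1/2.74) = 0.5137 Ω.
Node voltage V_A = V_supply · R_p/(R_s + R_p) = 3.95 × 0.1090 = 0.4305 mV.
Branch current I = V_A/R_C = 0.4305/1.50 = 0.2870 mA.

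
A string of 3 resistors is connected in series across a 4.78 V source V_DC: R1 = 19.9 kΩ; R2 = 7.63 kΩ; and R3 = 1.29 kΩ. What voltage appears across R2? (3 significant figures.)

V ≈ 1.27 V

Series total: ΣR = 19.9 + 7.63 + 1.29 = 28.82 kΩ.
Voltage divider: V = V_DC · (7.630 / 28.82) = 4.78 × 0.2647 = 1.265 V.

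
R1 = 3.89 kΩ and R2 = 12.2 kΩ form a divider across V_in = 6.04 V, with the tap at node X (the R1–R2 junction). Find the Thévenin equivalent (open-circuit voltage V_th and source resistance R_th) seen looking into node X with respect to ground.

V_th ≈ 4.58 V, R_th ≈ 2.95 kΩ

V_th is the unloaded tap voltage: V_in · R2/(R1+R2) = 6.04 × 0.7582 = 4.580 V.
With V_in suppressed (replaced by a short), R_th = R1 ‖ R2 = (3.890 × 12.2)/(3.890 + 12.2) = 2.950 kΩ.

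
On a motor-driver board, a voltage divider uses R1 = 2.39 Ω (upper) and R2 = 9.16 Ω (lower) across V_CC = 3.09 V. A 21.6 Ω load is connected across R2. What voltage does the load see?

V_out ≈ 2.25 V

The load sits in parallel with R2, giving an effective lower resistance R2' = R2·R_L/(R2+R_L) = 6.432 Ω.
Voltage divider with the loaded lower leg: V_out = 3.09 × 6.432/(2.39 + 6.432) = 3.09 × 0.7291 = 2.253 V.
(Unloaded it would be 2.45 V; the load pulls it down.)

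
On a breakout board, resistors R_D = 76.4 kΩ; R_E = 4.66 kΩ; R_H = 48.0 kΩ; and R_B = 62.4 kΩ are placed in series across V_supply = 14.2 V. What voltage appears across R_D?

V ≈ 5.67 V

Series total: ΣR = 76.4 + 4.66 + 48.0 + 62.4 = 191.5 kΩ.
Voltage divider: V = V_supply · (76.40 / 191.5) = 14.2 × 0.3990 = 5.666 V.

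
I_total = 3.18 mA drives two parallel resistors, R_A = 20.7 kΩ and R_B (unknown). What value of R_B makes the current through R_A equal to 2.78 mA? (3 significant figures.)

Two-branch current divider: I_A = I_total · R_B/(R_A + R_B).
2.78/3.18 = R_B/(R_A + R_B) → R_B = R_A · (0.8742)/(1 − 0.8742) = 20.7 × 6.950 = 143.9 kΩ.

R_B ≈ 144 kΩ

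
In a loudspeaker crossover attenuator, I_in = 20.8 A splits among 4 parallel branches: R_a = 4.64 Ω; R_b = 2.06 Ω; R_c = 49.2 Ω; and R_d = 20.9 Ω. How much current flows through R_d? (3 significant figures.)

I ≈ 1.29 A

ΣG = 1/4.64 + 1/2.06 + 1/49.2 + 1/20.9 = 0.7691.
R_d takes the fraction G_k/ΣG = 0.04785/0.7691 = 0.06221, so I = 20.8 × 0.06221 = 1.294 A.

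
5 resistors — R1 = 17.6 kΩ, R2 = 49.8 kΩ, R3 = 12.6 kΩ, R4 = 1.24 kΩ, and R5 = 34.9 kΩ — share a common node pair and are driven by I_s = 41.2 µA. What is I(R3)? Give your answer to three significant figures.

I ≈ 3.30 µA

ΣG = 1/17.6 + 1/49.8 + 1/12.6 + 1/1.24 + 1/34.9 = 0.9914.
Current divider: I(R3) = I_s · G_k/ΣG = 41.2 × (0.07937/0.9914) = 41.2 × 0.08006 = 3.298 µA.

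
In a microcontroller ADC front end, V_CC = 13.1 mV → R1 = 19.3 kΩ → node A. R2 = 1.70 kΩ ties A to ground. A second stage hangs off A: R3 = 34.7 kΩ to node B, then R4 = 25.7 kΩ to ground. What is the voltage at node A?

V_A ≈ 1.03 mV

The second stage (R3 + R4 = 60.40 kΩ) loads node A in parallel with R2.
R2 ‖ (R3+R4) = 1.653 kΩ.
V_A = 13.1 × 1.653/(19.3 + 1.653) = 1.034 mV.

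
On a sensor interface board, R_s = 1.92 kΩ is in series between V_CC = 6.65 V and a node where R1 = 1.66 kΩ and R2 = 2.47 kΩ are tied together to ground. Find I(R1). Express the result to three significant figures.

Equivalent of the parallel group: R_p = 0.9928 kΩ.
V_A by voltage divider: V_A = 6.65 × 0.9928/(1.92 + 0.9928) = 2.267 V.
I(R1) = V_A / R1 = 2.267/1.66 = 1.365 mA.

I ≈ 1.37 mA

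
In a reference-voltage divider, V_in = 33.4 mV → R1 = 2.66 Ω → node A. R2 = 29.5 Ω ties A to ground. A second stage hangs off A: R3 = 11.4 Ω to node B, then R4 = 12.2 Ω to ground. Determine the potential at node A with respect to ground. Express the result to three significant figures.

The second stage (R3 + R4 = 23.60 Ω) loads node A in parallel with R2.
R2 ‖ (R3+R4) = 13.11 Ω.
First divider: V_A = V_in · 13.11/(2.66 + 13.11) = 27.77 mV.

V_A ≈ 27.8 mV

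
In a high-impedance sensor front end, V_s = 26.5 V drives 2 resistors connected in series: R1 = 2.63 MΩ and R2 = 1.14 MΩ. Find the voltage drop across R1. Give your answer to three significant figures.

V ≈ 18.5 V

Total series resistance ΣR = 2.63 + 1.14 = 3.770 MΩ.
By the voltage-divider rule, V = 26.5 × 2.630/3.770 = 18.49 V.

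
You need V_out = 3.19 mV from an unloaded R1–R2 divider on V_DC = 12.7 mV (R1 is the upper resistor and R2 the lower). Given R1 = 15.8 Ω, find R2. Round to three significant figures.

R2 ≈ 5.30 Ω

Required fraction k = V_out/V_DC = 0.2512.
So R2 = R1 · V_out/(V_DC − V_out) = 15.8 × 3.19/(12.7 − 3.19) = 15.8 × 0.3354 = 5.300 Ω.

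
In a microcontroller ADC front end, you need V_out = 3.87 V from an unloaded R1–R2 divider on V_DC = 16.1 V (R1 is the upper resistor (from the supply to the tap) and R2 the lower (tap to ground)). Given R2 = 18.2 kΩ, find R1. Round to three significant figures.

R1 ≈ 57.5 kΩ

The divider ratio is R2/(R1+R2) = 3.87/16.1 = 0.2404.
R1 = R2·(1/k − 1) = 18.2 × 3.160 = 57.52 kΩ.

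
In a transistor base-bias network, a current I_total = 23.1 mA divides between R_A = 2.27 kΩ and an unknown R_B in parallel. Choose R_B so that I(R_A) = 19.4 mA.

Two-branch current divider: I_A = I_total · R_B/(R_A + R_B).
With f = 0.8398, R_B = R_A · f/(1−f) = 2.27 × 5.243 = 11.90 kΩ.

R_B ≈ 11.9 kΩ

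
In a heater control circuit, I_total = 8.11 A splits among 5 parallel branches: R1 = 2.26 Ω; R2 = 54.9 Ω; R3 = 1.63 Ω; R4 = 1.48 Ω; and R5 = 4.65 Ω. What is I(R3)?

I ≈ 2.53 A

ΣG = 1/2.26 + 1/54.9 + 1/1.63 + 1/1.48 + 1/4.65 = 1.965.
R3 takes the fraction G_k/ΣG = 0.6135/1.965 = 0.3122, so I = 8.11 × 0.3122 = 2.532 A.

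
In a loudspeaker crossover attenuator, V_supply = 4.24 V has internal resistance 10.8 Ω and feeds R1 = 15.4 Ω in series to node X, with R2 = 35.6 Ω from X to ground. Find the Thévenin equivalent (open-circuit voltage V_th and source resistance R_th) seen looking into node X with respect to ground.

V_th ≈ 2.44 V, R_th ≈ 15.1 Ω

R1' = 10.8 + 15.4 = 26.20 Ω (source resistance + R1).
Open-circuit (no load on X): V_th = V_supply · R2/(R1' + R2) = 4.24 × 35.6/(26.20 + 35.6) = 2.442 V.
With V_supply suppressed (replaced by a short), R_th = R1' ‖ R2 = (26.20 × 35.6)/(26.20 + 35.6) = 15.09 Ω.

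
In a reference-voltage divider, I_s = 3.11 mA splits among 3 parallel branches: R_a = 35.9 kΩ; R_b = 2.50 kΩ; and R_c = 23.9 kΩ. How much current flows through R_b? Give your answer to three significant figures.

I ≈ 2.65 mA

ΣG = 1/35.9 + 1/2.50 + 1/23.9 = 0.4697.
By the current-divider rule, I = I_s · G_k/ΣG = 3.11 × 0.8516 = 2.649 mA.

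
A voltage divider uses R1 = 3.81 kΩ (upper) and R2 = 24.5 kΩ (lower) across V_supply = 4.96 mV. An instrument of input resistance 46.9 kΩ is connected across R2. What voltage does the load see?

V_out ≈ 4.01 mV

R2 ‖ R_L = (24.5 × 46.9)/(24.5 + 46.9) = 16.09 kΩ.
Voltage divider with the loaded lower leg: V_out = 4.96 × 16.09/(3.81 + 16.09) = 4.96 × 0.8086 = 4.011 mV.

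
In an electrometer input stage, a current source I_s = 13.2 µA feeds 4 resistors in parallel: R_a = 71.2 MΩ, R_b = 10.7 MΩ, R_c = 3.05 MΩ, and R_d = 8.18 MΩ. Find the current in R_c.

Total conductance ΣG = 1/71.2 + 1/10.7 + 1/3.05 + 1/8.18 = 0.5576 (units of 1/MΩ).
By the current-divider rule, I = I_s · G_k/ΣG = 13.2 × 0.5880 = 7.761 µA.

I ≈ 7.76 µA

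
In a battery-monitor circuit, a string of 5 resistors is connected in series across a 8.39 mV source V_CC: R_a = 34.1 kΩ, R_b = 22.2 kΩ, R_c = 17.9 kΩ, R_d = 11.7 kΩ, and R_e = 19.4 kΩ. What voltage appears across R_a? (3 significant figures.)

ΣR = 34.1 + 22.2 + 17.9 + 11.7 + 19.4 = 105.3 kΩ.
Voltage divider: V = V_CC · (34.10 / 105.3) = 8.39 × 0.3238 = 2.717 mV.

V ≈ 2.72 mV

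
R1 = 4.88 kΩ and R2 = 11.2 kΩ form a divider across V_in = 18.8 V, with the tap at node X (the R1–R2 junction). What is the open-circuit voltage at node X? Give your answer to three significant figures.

V_th ≈ 13.1 V

Open-circuit (no load on X): V_th = V_in · R2/(R1 + R2) = 18.8 × 11.2/(4.880 + 11.2) = 13.09 V.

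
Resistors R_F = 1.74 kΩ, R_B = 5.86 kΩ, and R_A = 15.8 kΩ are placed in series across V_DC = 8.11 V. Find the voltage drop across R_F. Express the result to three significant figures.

V ≈ 0.603 V

Series total: ΣR = 1.74 + 5.86 + 15.8 = 23.40 kΩ.
V = V_DC · R/ΣR = 8.11 × 0.07436 = 0.6031 V.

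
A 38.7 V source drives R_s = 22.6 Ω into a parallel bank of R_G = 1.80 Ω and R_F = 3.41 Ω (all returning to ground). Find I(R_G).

Equivalent of the parallel group: R_p = 1.178 Ω.
Node voltage V_A = V_DC · R_p/(R_s + R_p) = 38.7 × 0.04955 = 1.917 V.
I(R_G) = V_A / R_G = 1.917/1.80 = 1.065 A.

I ≈ 1.07 A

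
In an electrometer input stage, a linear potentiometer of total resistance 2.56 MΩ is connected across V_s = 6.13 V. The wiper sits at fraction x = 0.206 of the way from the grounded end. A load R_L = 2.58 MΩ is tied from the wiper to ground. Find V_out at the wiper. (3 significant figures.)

V_out ≈ 1.09 V

Lower segment x·R_p = 0.5274 MΩ; upper segment (1−x)·R_p = 2.033 MΩ.
Lower segment in parallel with the load: 0.5274 ‖ 2.58 = 0.4379 MΩ.
V_out = 6.13 × 0.4379/(2.033 + 0.4379) = 1.086 V.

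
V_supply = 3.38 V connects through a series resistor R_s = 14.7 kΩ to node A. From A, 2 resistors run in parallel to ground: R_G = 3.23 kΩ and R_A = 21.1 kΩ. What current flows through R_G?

I ≈ 0.167 mA

Equivalent of the parallel group: R_p = 2.801 kΩ.
Node voltage V_A = V_supply · R_p/(R_s + R_p) = 3.38 × 0.1601 = 0.5410 V.
I(R_G) = V_A / R_G = 0.5410/3.23 = 0.1675 mA.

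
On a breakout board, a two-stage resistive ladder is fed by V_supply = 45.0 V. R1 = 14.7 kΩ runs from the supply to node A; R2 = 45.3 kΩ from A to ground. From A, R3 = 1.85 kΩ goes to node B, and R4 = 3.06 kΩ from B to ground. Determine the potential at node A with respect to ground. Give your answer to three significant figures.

Node A sees R2 in parallel with the series input of stage 2, R3 + R4 = 4.910 kΩ.
R2 ‖ (R3+R4) = 4.430 kΩ.
So V_A = 45.0 × 0.2316 = 10.42 V.

V_A ≈ 10.4 V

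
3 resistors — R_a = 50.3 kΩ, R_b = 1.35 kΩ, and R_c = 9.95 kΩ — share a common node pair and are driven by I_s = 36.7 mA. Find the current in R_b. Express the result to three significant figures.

I ≈ 31.6 mA

Conductances: ΣG = 1/50.3 + 1/1.35 + 1/9.95 = 0.8611 (1/kΩ).
Current divider: I(R_b) = I_s · G_k/ΣG = 36.7 × (0.7407/0.8611) = 36.7 × 0.8602 = 31.57 mA.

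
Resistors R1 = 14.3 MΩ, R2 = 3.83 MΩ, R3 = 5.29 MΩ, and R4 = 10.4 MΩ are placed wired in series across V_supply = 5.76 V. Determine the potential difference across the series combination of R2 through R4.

V ≈ 3.32 V

Total series resistance ΣR = 14.3 + 3.83 + 5.29 + 10.4 = 33.82 MΩ.
R_{R2..R4} = 3.83 + 5.29 + 10.4 = 19.52 MΩ.
Voltage divider: V = V_supply · (19.52 / 33.82) = 5.76 × 0.5772 = 3.325 V.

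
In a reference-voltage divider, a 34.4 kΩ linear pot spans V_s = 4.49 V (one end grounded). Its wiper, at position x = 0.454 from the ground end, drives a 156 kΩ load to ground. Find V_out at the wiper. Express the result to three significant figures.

The pot divides into 18.78 kΩ above the wiper and 15.62 kΩ below.
R_L loads the lower segment: effective lower R = 14.20 kΩ.
Loaded-divider output: V_out = 4.49 × 0.4305 = 1.933 V.
(Unloaded: V_out = x·V_s = 2.04 V.)

V_out ≈ 1.93 V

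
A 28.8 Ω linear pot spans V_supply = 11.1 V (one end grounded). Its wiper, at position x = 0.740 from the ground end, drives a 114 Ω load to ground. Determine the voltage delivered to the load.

V_out ≈ 7.83 V

Lower segment x·R_p = 21.31 Ω; upper segment (1−x)·R_p = 7.488 Ω.
(x·R_p) ‖ R_L = 17.96 Ω.
Then V_out = V_supply · 17.96/(7.488 + 17.96) = 7.833 V.
(Unloaded: V_out = x·V_supply = 8.21 V.)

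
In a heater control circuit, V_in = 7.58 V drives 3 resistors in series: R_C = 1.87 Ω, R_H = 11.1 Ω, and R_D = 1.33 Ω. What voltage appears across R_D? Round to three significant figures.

V ≈ 0.705 V

Total series resistance ΣR = 1.87 + 11.1 + 1.33 = 14.30 Ω.
By the voltage-divider rule, V = 7.58 × 1.330/14.30 = 0.7050 V.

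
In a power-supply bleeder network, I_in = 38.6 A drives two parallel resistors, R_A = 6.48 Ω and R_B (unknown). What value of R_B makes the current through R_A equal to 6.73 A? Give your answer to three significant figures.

The fraction through R_A equals R_B/(R_A+R_B).
With f = 0.1744, R_B = R_A · f/(1−f) = 6.48 × 0.2112 = 1.368 Ω.

R_B ≈ 1.37 Ω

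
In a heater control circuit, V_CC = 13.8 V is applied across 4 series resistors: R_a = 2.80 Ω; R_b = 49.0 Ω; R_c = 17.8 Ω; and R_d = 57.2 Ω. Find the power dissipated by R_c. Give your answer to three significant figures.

ΣR = 126.8 Ω → I = 13.8/126.8 = 0.1088 A.
P(R_c) = I²·R_c = (0.1088)² × 17.8 = 0.2108 W.

P ≈ 0.211 W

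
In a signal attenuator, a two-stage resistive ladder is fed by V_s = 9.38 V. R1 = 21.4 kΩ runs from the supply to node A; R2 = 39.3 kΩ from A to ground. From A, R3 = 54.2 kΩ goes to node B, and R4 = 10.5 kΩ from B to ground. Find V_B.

The second stage (R3 + R4 = 64.70 kΩ) loads node A in parallel with R2.
Effective lower resistance at A: R2 ‖ 64.70 = 24.45 kΩ.
So V_A = 9.38 × 0.5333 = 5.002 V.
Then the unloaded second divider: V_B = V_A × R4/(R3+R4) = 5.002 × 0.1623 = 0.8117 V.

V_B ≈ 0.812 V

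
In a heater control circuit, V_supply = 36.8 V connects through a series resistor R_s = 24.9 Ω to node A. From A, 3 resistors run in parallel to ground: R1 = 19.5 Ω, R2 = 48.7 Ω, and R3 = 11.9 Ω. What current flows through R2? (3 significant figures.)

Combine the parallel branches: R_p = (1/19.5 + 1/48.7 + 1/11.9)⁻¹ = 6.416 Ω.
V_A = 36.8 × 6.416/31.32 = 7.540 V.
Branch current I = V_A/R2 = 7.540/48.7 = 0.1548 A.

I ≈ 0.155 A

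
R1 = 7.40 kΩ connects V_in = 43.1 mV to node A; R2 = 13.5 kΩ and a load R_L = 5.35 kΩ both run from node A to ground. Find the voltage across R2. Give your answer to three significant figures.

V_out ≈ 14.7 mV

R2 ‖ R_L = (13.5 × 5.35)/(13.5 + 5.35) = 3.832 kΩ.
Voltage divider with the loaded lower leg: V_out = 43.1 × 3.832/(7.40 + 3.832) = 43.1 × 0.3411 = 14.70 mV.
(Unloaded it would be 27.8 mV; the load pulls it down.)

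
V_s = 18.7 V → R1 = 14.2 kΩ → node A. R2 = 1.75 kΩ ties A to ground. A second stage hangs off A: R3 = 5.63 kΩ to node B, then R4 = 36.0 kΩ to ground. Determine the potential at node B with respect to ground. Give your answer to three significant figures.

V_B ≈ 1.71 V

The second stage (R3 + R4 = 41.63 kΩ) loads node A in parallel with R2.
R2 ‖ (R3+R4) = 1.679 kΩ.
V_A = 18.7 × 1.679/(14.2 + 1.679) = 1.978 V.
Then the unloaded second divider: V_B = V_A × R4/(R3+R4) = 1.978 × 0.8648 = 1.710 V.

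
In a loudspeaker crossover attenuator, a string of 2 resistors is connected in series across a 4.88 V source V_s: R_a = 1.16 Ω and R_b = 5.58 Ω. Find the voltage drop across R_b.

V ≈ 4.04 V

ΣR = 1.16 + 5.58 = 6.740 Ω.
By the voltage-divider rule, V = 4.88 × 5.580/6.740 = 4.040 V.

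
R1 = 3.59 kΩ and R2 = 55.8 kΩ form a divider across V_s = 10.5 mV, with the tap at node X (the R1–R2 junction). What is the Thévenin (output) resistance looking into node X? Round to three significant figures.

With V_s suppressed (replaced by a short), R_th = R1 ‖ R2 = (3.590 × 55.8)/(3.590 + 55.8) = 3.373 kΩ.

R_th ≈ 3.37 kΩ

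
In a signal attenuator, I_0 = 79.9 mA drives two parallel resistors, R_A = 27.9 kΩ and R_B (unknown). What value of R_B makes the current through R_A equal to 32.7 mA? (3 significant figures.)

Two-branch current divider: I_A = I_0 · R_B/(R_A + R_B).
With f = 0.4093, R_B = R_A · f/(1−f) = 27.9 × 0.6928 = 19.33 kΩ.

R_B ≈ 19.3 kΩ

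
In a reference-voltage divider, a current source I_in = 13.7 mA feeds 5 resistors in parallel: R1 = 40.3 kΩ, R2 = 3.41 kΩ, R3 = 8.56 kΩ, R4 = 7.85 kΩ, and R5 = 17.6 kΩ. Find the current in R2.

Conductances: ΣG = 1/40.3 + 1/3.41 + 1/8.56 + 1/7.85 + 1/17.6 = 0.6191 (1/kΩ).
R2 takes the fraction G_k/ΣG = 0.2933/0.6191 = 0.4737, so I = 13.7 × 0.4737 = 6.489 mA.

I ≈ 6.49 mA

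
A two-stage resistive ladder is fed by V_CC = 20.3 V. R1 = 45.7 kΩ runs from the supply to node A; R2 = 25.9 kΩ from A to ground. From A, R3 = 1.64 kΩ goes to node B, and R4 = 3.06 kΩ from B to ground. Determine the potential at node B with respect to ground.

Node A sees R2 in parallel with the series input of stage 2, R3 + R4 = 4.700 kΩ.
R2 ‖ (R3+R4) = 3.978 kΩ.
First divider: V_A = V_CC · 3.978/(45.7 + 3.978) = 1.626 V.
Stage 2 is unloaded, so V_B = V_A · R4/(R3+R4) = 1.626 × 3.06/4.700 = 1.058 V.

V_B ≈ 1.06 V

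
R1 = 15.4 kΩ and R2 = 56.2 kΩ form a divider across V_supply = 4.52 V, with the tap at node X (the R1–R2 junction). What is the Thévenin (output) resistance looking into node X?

R_th ≈ 12.1 kΩ

Looking into X with the source shorted: R_th = R1·R2/(R1+R2) = 15.40 × 56.2/71.60 = 12.09 kΩ.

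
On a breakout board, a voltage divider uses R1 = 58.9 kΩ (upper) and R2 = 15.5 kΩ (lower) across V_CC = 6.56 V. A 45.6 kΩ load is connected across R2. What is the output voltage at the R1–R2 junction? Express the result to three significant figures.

V_out ≈ 1.08 V

R2 ‖ R_L = (15.5 × 45.6)/(15.5 + 45.6) = 11.57 kΩ.
Now apply the divider: V_out = 6.56 × 0.1642 = 1.077 V.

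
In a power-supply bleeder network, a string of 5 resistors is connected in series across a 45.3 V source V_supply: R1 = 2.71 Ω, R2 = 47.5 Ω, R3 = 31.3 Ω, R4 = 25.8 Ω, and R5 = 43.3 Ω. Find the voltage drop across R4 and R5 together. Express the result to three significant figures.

V ≈ 20.8 V

Total series resistance ΣR = 2.71 + 47.5 + 31.3 + 25.8 + 43.3 = 150.6 Ω.
R_{R4..R5} = 25.8 + 43.3 = 69.10 Ω.
By the voltage-divider rule, V = 45.3 × 69.10/150.6 = 20.78 V.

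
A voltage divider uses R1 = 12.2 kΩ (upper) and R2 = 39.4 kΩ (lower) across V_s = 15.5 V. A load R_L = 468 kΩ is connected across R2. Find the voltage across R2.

V_out ≈ 11.6 V

R2 ‖ R_L = (39.4 × 468)/(39.4 + 468) = 36.34 kΩ.
Voltage divider with the loaded lower leg: V_out = 15.5 × 36.34/(12.2 + 36.34) = 15.5 × 0.7487 = 11.60 V.
(Unloaded it would be 11.8 V; the load pulls it down.)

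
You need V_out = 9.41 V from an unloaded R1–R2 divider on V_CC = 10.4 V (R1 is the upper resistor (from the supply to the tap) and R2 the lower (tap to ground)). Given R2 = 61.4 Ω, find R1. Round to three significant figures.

R1 ≈ 6.46 Ω

The divider ratio is R2/(R1+R2) = 9.41/10.4 = 0.9048.
Rearranging, R1 = R2·(1−k)/k = 61.4 × 0.1052 = 6.460 Ω.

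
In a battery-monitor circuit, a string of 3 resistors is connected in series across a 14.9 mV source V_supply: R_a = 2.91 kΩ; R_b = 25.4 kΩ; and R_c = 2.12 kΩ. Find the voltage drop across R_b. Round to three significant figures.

V ≈ 12.4 mV

Series total: ΣR = 2.91 + 25.4 + 2.12 = 30.43 kΩ.
V = V_supply · R/ΣR = 14.9 × 0.8347 = 12.44 mV.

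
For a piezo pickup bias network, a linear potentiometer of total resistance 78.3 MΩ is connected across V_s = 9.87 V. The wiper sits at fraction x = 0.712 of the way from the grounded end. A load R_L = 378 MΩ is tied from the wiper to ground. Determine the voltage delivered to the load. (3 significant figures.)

Split the track: R_lower = x·R_p = 55.75 MΩ, R_upper = (1−x)·R_p = 22.55 MΩ.
Lower segment in parallel with the load: 55.75 ‖ 378 = 48.58 MΩ.
Loaded-divider output: V_out = 9.87 × 0.6830 = 6.741 V.

V_out ≈ 6.74 V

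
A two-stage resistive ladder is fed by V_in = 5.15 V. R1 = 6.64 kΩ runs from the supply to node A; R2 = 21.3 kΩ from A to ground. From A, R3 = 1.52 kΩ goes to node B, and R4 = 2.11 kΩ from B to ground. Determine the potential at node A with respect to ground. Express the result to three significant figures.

V_A ≈ 1.64 V

The second stage (R3 + R4 = 3.630 kΩ) loads node A in parallel with R2.
R2 ‖ (R3+R4) = 3.101 kΩ.
V_A = 5.15 × 3.101/(6.64 + 3.101) = 1.640 V.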